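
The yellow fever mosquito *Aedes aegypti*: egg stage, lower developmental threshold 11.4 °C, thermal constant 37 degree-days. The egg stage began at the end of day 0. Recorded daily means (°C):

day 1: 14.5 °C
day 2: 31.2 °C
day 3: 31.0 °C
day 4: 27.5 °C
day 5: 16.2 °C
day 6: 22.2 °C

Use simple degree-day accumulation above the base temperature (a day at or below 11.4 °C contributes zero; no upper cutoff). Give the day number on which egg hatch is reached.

Daily DD above 11.4 °C: 3.1, 19.8, 19.6, 16.1, 4.8, 10.8.
Cumulative: 3.1, 22.9, 42.5, 58.6, 63.4, 74.2.
The total first reaches 37 DD on day 3.

day 3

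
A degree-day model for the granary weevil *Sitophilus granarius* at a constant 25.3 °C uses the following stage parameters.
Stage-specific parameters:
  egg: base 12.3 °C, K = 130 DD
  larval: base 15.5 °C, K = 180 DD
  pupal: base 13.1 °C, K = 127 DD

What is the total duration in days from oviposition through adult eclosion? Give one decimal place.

38.8 days

egg: 130 / (25.3 − 12.3) = 130 / 13.0 = 10.000 d.
larval: 180 / (25.3 − 15.5) = 180 / 9.8 = 18.367 d.
pupal: 127 / (25.3 − 13.1) = 127 / 12.2 = 10.410 d.
Sum = 38.777 ≈ 38.8 days.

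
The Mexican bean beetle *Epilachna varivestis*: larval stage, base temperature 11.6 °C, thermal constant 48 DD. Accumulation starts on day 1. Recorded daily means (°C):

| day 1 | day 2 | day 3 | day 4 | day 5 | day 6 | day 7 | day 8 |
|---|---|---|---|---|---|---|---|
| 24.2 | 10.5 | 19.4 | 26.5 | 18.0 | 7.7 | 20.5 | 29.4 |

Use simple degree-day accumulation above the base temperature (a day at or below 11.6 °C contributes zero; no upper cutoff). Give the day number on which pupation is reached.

day 7

Daily DD above 11.6 °C: 12.6, 0.0, 7.8, 14.9, 6.4, 0.0, 8.9, 17.8.
Cumulative: 12.6, 12.6, 20.4, 35.3, 41.7, 41.7, 50.6, 68.4.
The total first reaches 48 DD on day 7.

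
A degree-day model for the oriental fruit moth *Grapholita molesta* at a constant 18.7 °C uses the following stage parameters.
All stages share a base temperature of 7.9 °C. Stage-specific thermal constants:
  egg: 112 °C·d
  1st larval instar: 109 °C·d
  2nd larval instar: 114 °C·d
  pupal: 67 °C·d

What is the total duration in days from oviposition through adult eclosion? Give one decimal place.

37.2 days

Daily accumulation at 18.7 °C = 18.7 − 7.9 = 10.8 DD/day.
Total K = 112 + 109 + 114 + 67 = 402 DD.
Total duration = 402 / 10.8 = 37.222 ≈ 37.2 days.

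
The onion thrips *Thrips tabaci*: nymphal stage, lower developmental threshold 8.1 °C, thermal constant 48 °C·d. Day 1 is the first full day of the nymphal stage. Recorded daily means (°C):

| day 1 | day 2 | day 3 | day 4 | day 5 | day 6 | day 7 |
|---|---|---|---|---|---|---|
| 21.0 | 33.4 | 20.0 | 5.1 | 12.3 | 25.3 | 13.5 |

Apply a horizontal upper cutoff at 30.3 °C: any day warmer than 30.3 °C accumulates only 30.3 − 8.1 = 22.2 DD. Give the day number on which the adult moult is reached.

Daily DD above 8.1 °C (capped at 22.2): 12.9, 22.2, 11.9, 0.0, 4.2, 17.2, 5.4.
Cumulative: 12.9, 35.1, 47.0, 47.0, 51.2, 68.4, 73.8.
The total first reaches 48 DD on day 5.

day 5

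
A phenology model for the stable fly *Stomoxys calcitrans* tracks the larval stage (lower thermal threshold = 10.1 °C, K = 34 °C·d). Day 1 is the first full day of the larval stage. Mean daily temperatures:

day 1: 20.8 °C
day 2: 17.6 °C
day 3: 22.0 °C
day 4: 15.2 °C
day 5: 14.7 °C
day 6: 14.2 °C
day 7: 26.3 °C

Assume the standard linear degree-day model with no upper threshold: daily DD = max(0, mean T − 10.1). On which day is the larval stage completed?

Daily DD above 10.1 °C: 10.7, 7.5, 11.9, 5.1, 4.6, 4.1, 16.2.
Cumulative: 10.7, 18.2, 30.1, 35.2, 39.8, 43.9, 60.1.
The total first reaches 34 DD on day 4.

day 4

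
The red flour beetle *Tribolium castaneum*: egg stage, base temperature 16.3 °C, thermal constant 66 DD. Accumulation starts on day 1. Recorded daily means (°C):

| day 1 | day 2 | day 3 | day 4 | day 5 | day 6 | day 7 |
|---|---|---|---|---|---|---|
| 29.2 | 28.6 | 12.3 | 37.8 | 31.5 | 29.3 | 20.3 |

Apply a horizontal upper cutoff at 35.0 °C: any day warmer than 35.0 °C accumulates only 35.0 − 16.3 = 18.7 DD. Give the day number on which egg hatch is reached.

day 6

Daily DD above 16.3 °C (capped at 18.7): 12.9, 12.3, 0.0, 18.7, 15.2, 13.0, 4.0.
Cumulative: 12.9, 25.2, 25.2, 43.9, 59.1, 72.1, 76.1.
The total first reaches 66 DD on day 6.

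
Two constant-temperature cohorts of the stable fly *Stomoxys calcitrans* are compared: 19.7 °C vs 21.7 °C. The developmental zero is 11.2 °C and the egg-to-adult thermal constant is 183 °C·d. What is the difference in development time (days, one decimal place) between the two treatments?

At 19.7 °C: 183 / (19.7 − 11.2) = 183 / 8.5 = 21.529 d.
At 21.7 °C: 183 / (21.7 − 11.2) = 183 / 10.5 = 17.429 d.
Difference = |21.529 − 17.429| = 4.101 ≈ 4.1 days.

4.1 days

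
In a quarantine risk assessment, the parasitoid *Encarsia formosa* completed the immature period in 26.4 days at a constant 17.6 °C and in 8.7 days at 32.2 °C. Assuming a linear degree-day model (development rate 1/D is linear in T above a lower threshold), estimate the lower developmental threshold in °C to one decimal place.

Under the model K = D·(T − T_b), so D₁·(T₁ − T_b) = D₂·(T₂ − T_b).
26.4·(17.6 − T_b) = 8.7·(32.2 − T_b)
T_b = (26.4·17.6 − 8.7·32.2) / (26.4 − 8.7) = 184.50 / 17.7 = 10.424 °C ≈ 10.4 °C.

10.4 °C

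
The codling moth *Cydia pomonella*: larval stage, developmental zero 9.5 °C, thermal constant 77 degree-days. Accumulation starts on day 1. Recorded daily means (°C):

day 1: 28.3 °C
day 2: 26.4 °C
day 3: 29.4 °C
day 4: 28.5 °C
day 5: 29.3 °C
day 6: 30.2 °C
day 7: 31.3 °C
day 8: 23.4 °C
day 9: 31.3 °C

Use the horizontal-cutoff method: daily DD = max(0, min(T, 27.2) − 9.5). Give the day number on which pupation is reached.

day 5

Daily DD above 9.5 °C (capped at 17.7): 17.7, 16.9, 17.7, 17.7, 17.7, 17.7, 17.7, 13.9, 17.7.
Cumulative: 17.7, 34.6, 52.3, 70.0, 87.7, 105.4, 123.1, 137.0, 154.7.
The total first reaches 77 DD on day 5.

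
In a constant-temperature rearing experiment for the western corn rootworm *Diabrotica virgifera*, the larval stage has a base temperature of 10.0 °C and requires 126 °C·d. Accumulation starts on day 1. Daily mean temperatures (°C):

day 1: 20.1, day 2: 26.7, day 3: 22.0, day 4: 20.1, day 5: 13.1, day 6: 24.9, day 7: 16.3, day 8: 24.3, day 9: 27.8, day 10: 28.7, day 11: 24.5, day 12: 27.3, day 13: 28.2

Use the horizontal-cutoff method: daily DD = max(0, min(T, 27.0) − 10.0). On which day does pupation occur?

day 11

Daily DD above 10.0 °C (capped at 17.0): 10.1, 16.7, 12.0, 10.1, 3.1, 14.9, 6.3, 14.3, 17.0, 17.0, 14.5, 17.0, 17.0.
Cumulative: 10.1, 26.8, 38.8, 48.9, 52.0, 66.9, 73.2, 87.5, 104.5, 121.5, 136.0, 153.0, 170.0.
The total first reaches 126 DD on day 11.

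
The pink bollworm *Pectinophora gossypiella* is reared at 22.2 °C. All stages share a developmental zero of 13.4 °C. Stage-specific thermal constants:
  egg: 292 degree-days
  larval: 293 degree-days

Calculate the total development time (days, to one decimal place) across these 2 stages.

Daily accumulation at 22.2 °C = 22.2 − 13.4 = 8.8 DD/day.
Total K = 292 + 293 = 585 DD.
Total duration = 585 / 8.8 = 66.477 ≈ 66.5 days.

66.5 days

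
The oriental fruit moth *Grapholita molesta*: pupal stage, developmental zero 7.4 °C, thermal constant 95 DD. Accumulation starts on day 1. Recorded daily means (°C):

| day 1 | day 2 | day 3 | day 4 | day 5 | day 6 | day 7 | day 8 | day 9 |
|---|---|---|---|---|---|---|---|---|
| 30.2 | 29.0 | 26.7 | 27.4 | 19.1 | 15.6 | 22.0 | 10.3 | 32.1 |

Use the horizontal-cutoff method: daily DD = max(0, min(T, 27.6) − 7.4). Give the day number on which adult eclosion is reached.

day 6

Daily DD above 7.4 °C (capped at 20.2): 20.2, 20.2, 19.3, 20.0, 11.7, 8.2, 14.6, 2.9, 20.2.
Cumulative: 20.2, 40.4, 59.7, 79.7, 91.4, 99.6, 114.2, 117.1, 137.3.
The total first reaches 95 DD on day 6.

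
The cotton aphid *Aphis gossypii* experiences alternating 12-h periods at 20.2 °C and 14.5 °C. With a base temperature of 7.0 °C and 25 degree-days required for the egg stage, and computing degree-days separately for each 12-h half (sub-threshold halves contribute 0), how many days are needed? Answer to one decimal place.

Day half: max(0, 20.2 − 7.0) × 0.5 = 13.2 × 0.5 = 6.60 DD.
Night half: max(0, 14.5 − 7.0) × 0.5 = 7.5 × 0.5 = 3.75 DD.
Per 24 h: 10.35 DD/day.
Duration = 25 / 10.35 = 2.415 ≈ 2.4 days.

2.4 days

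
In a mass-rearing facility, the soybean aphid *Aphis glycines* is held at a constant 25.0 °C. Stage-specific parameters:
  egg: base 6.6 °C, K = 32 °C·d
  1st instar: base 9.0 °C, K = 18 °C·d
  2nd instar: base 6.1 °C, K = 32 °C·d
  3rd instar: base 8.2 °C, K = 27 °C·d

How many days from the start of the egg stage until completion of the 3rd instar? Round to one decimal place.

6.2 days

egg: 32 / (25.0 − 6.6) = 32 / 18.4 = 1.739 d.
1st instar: 18 / (25.0 − 9.0) = 18 / 16.0 = 1.125 d.
2nd instar: 32 / (25.0 − 6.1) = 32 / 18.9 = 1.693 d.
3rd instar: 27 / (25.0 − 8.2) = 27 / 16.8 = 1.607 d.
Sum = 6.164 ≈ 6.2 days.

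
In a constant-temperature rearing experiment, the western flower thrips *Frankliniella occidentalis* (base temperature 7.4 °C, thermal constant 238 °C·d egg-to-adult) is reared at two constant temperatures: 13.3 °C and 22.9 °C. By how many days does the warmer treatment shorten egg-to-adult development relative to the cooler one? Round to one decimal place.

At 13.3 °C: 238 / (13.3 − 7.4) = 238 / 5.9 = 40.339 d.
At 22.9 °C: 238 / (22.9 − 7.4) = 238 / 15.5 = 15.355 d.
Difference = |40.339 − 15.355| = 24.984 ≈ 25.0 days.

25.0 days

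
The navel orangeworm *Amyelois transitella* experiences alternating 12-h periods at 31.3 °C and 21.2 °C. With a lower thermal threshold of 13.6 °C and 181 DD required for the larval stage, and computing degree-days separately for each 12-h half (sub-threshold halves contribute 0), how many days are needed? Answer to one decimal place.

Day half: max(0, 31.3 − 13.6) × 0.5 = 17.7 × 0.5 = 8.85 DD.
Night half: max(0, 21.2 − 13.6) × 0.5 = 7.6 × 0.5 = 3.80 DD.
Per 24 h: 12.65 DD/day.
Duration = 181 / 12.65 = 14.308 ≈ 14.3 days.

14.3 days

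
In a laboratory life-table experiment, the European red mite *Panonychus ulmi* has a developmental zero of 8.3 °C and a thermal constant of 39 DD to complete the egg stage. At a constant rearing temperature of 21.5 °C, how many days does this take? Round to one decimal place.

3.0 days

Daily accumulation = 21.5 − 8.3 = 13.2 DD/day.
Duration = 39 / 13.2 = 2.955 ≈ 3.0 days.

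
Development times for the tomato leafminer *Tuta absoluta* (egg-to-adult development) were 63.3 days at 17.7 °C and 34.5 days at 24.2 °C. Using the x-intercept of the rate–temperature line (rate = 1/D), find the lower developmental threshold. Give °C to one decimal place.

9.9 °C

Under the model K = D·(T − T_b), so D₁·(T₁ − T_b) = D₂·(T₂ − T_b).
63.3·(17.7 − T_b) = 34.5·(24.2 − T_b)
T_b = (63.3·17.7 − 34.5·24.2) / (63.3 − 34.5) = 285.51 / 28.8 = 9.914 °C ≈ 9.9 °C.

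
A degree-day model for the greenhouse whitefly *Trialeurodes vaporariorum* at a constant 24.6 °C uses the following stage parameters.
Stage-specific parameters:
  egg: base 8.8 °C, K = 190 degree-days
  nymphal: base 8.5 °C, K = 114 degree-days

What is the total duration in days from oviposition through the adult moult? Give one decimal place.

19.1 days

egg: 190 / (24.6 − 8.8) = 190 / 15.8 = 12.025 d.
nymphal: 114 / (24.6 − 8.5) = 114 / 16.1 = 7.081 d.
Sum = 19.106 ≈ 19.1 days.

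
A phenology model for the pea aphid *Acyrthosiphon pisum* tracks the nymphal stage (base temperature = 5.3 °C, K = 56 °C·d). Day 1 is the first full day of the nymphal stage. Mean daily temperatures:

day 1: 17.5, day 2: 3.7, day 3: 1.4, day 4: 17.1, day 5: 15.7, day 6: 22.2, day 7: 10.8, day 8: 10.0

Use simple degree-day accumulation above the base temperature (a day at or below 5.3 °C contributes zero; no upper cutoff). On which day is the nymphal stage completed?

day 7

Daily DD above 5.3 °C: 12.2, 0.0, 0.0, 11.8, 10.4, 16.9, 5.5, 4.7.
Cumulative: 12.2, 12.2, 12.2, 24.0, 34.4, 51.3, 56.8, 61.5.
The total first reaches 56 DD on day 7.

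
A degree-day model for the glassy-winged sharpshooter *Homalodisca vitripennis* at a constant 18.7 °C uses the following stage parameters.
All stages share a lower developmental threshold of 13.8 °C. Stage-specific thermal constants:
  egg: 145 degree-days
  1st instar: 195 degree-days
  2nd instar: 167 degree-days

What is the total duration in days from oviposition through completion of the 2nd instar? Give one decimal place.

103.5 days

Daily accumulation at 18.7 °C = 18.7 − 13.8 = 4.9 DD/day.
Total K = 145 + 195 + 167 = 507 DD.
Total duration = 507 / 4.9 = 103.469 ≈ 103.5 days.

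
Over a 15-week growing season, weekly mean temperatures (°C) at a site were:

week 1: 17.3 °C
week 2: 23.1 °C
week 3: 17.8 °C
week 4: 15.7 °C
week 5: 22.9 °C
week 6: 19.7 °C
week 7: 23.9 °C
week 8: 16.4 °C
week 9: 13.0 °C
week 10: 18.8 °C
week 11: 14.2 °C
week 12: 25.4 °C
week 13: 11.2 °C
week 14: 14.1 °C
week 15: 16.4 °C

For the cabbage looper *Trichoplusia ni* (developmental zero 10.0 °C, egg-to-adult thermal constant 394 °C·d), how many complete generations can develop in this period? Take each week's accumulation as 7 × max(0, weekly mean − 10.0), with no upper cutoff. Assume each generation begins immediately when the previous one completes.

2 generations

Weekly DD (7 × max(0, T̄ − 10.0)): 51.1, 91.7, 54.6, 39.9, 90.3, 67.9, 97.3, 44.8, 21.0, 61.6, 29.4, 107.8, 8.4, 28.7, 44.8.
Season total = 839.3 DD.
Complete generations = ⌊839.3 / 394⌋ = 2.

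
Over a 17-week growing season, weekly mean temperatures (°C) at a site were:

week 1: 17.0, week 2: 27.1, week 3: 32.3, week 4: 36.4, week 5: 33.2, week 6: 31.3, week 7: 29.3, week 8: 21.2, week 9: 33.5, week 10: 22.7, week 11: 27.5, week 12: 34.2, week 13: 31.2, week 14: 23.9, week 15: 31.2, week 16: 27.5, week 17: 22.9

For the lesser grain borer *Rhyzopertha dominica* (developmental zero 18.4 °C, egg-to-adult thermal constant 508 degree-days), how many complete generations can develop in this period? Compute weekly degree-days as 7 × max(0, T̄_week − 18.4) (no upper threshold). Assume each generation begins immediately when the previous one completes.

Weekly DD (7 × max(0, T̄ − 18.4)): 0.0, 60.9, 97.3, 126.0, 103.6, 90.3, 76.3, 19.6, 105.7, 30.1, 63.7, 110.6, 89.6, 38.5, 89.6, 63.7, 31.5.
Season total = 1197.0 DD.
Complete generations = ⌊1197.0 / 508⌋ = 2.

2 generations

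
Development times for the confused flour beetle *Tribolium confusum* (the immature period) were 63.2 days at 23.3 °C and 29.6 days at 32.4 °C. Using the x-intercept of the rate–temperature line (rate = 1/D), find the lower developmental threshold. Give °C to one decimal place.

15.3 °C

Under the model K = D·(T − T_b), so D₁·(T₁ − T_b) = D₂·(T₂ − T_b).
63.2·(23.3 − T_b) = 29.6·(32.4 − T_b)
T_b = (63.2·23.3 − 29.6·32.4) / (63.2 − 29.6) = 513.52 / 33.6 = 15.283 °C ≈ 15.3 °C.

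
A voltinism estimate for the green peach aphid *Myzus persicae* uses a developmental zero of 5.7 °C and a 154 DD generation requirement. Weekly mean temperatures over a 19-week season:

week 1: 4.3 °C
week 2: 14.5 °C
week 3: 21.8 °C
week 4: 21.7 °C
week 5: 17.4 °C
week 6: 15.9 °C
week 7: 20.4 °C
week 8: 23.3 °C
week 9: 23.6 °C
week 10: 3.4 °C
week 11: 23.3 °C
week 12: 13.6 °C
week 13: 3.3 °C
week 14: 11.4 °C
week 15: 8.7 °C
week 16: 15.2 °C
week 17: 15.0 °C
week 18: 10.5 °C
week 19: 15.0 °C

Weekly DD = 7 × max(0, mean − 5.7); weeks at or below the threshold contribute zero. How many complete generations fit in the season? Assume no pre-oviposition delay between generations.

8 generations

Weekly DD (7 × max(0, T̄ − 5.7)): 0.0, 61.6, 112.7, 112.0, 81.9, 71.4, 102.9, 123.2, 125.3, 0.0, 123.2, 55.3, 0.0, 39.9, 21.0, 66.5, 65.1, 33.6, 65.1.
Season total = 1260.7 DD.
Complete generations = ⌊1260.7 / 154⌋ = 8.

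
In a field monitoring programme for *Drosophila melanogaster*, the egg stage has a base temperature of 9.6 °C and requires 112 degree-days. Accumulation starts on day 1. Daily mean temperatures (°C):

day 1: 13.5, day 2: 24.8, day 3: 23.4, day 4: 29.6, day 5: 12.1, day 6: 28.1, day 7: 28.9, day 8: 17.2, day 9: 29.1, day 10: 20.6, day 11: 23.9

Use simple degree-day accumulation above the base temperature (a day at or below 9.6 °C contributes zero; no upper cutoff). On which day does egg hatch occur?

day 9

Daily DD above 9.6 °C: 3.9, 15.2, 13.8, 20.0, 2.5, 18.5, 19.3, 7.6, 19.5, 11.0, 14.3.
Cumulative: 3.9, 19.1, 32.9, 52.9, 55.4, 73.9, 93.2, 100.8, 120.3, 131.3, 145.6.
The total first reaches 112 DD on day 9.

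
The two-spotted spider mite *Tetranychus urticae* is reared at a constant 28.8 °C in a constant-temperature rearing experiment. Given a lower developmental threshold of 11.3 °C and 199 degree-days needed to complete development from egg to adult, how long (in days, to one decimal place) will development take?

11.4 days

Daily accumulation = 28.8 − 11.3 = 17.5 DD/day.
Duration = 199 / 17.5 = 11.371 ≈ 11.4 days.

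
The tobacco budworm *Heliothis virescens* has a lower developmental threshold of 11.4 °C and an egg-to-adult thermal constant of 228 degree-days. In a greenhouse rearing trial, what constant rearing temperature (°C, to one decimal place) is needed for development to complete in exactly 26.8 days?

19.9 °C

Required daily accumulation = 228 / 26.8 = 8.507 DD/day.
T = T_base + 8.507 = 11.4 + 8.507 = 19.907 ≈ 19.9 °C.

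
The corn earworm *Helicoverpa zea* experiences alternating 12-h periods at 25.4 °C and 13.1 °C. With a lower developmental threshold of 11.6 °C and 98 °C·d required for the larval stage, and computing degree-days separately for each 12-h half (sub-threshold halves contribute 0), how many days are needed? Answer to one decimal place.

Day half: max(0, 25.4 − 11.6) × 0.5 = 13.8 × 0.5 = 6.90 DD.
Night half: max(0, 13.1 − 11.6) × 0.5 = 1.5 × 0.5 = 0.75 DD.
Per 24 h: 7.65 DD/day.
Duration = 98 / 7.65 = 12.810 ≈ 12.8 days.

12.8 days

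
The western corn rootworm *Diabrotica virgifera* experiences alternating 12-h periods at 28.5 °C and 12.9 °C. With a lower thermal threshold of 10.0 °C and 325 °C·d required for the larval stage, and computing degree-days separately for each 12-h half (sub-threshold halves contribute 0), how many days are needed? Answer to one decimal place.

30.4 days

Day half: max(0, 28.5 − 10.0) × 0.5 = 18.5 × 0.5 = 9.25 DD.
Night half: max(0, 12.9 − 10.0) × 0.5 = 2.9 × 0.5 = 1.45 DD.
Per 24 h: 10.70 DD/day.
Duration = 325 / 10.70 = 30.374 ≈ 30.4 days.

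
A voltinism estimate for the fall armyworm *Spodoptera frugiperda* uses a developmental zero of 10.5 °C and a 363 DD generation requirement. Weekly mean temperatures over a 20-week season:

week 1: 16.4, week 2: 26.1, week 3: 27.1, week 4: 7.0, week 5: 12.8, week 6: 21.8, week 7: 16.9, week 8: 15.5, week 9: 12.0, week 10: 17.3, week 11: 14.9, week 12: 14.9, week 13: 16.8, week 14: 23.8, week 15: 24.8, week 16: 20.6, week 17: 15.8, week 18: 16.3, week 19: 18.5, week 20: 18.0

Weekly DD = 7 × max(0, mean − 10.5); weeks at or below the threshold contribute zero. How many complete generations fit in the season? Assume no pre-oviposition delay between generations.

Weekly DD (7 × max(0, T̄ − 10.5)): 41.3, 109.2, 116.2, 0.0, 16.1, 79.1, 44.8, 35.0, 10.5, 47.6, 30.8, 30.8, 44.1, 93.1, 100.1, 70.7, 37.1, 40.6, 56.0, 52.5.
Season total = 1055.6 DD.
Complete generations = ⌊1055.6 / 363⌋ = 2.

2 generations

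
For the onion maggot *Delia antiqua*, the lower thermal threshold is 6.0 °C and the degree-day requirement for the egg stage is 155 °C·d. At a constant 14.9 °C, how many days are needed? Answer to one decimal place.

Daily accumulation = 14.9 − 6.0 = 8.9 DD/day.
Duration = 155 / 8.9 = 17.416 ≈ 17.4 days.

17.4 days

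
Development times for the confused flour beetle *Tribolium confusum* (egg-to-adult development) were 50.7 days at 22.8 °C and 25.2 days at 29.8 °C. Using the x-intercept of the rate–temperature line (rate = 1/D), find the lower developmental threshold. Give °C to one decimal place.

15.9 °C

Linear rate model ⇒ the product D·(T − T_b) is constant across temperatures.
50.7·(22.8 − T_b) = 25.2·(29.8 − T_b)
T_b = (50.7·22.8 − 25.2·29.8) / (50.7 − 25.2) = 405.00 / 25.5 = 15.882 °C ≈ 15.9 °C.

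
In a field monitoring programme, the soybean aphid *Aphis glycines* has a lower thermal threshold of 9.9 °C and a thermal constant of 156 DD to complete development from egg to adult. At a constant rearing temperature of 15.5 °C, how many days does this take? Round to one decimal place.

Daily accumulation = 15.5 − 9.9 = 5.6 DD/day.
Duration = 156 / 5.6 = 27.857 ≈ 27.9 days.

27.9 days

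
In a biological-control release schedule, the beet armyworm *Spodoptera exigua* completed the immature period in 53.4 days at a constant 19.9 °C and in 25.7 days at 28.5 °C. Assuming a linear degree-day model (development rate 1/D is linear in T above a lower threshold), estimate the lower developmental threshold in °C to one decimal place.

Under the model K = D·(T − T_b), so D₁·(T₁ − T_b) = D₂·(T₂ − T_b).
53.4·(19.9 − T_b) = 25.7·(28.5 − T_b)
T_b = (53.4·19.9 − 25.7·28.5) / (53.4 − 25.7) = 330.21 / 27.7 = 11.921 °C ≈ 11.9 °C.

11.9 °C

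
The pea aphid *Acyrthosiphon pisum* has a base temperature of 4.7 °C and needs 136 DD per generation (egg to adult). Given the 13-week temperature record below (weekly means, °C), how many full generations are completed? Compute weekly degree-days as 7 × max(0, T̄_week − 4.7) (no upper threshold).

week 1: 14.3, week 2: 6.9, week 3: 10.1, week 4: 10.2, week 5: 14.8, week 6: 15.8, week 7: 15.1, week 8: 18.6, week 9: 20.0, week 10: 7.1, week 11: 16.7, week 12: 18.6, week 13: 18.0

Weekly DD (7 × max(0, T̄ − 4.7)): 67.2, 15.4, 37.8, 38.5, 70.7, 77.7, 72.8, 97.3, 107.1, 16.8, 84.0, 97.3, 93.1.
Season total = 875.7 DD.
Complete generations = ⌊875.7 / 136⌋ = 6.

6 generations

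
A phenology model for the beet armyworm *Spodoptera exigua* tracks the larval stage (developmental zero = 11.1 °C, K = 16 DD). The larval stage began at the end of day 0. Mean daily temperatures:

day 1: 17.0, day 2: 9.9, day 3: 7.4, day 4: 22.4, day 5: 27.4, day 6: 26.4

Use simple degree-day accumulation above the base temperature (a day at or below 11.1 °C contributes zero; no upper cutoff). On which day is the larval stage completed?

day 4

Daily DD above 11.1 °C: 5.9, 0.0, 0.0, 11.3, 16.3, 15.3.
Cumulative: 5.9, 5.9, 5.9, 17.2, 33.5, 48.8.
The total first reaches 16 DD on day 4.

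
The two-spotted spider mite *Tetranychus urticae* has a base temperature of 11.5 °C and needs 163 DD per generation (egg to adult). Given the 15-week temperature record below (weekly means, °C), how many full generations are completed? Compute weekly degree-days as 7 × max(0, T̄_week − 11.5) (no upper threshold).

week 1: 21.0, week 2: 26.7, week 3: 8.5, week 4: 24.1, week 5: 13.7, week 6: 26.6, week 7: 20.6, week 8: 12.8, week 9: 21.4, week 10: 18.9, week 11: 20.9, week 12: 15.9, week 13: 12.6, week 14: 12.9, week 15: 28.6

Weekly DD (7 × max(0, T̄ − 11.5)): 66.5, 106.4, 0.0, 88.2, 15.4, 105.7, 63.7, 9.1, 69.3, 51.8, 65.8, 30.8, 7.7, 9.8, 119.7.
Season total = 809.9 DD.
Complete generations = ⌊809.9 / 163⌋ = 4.

4 generations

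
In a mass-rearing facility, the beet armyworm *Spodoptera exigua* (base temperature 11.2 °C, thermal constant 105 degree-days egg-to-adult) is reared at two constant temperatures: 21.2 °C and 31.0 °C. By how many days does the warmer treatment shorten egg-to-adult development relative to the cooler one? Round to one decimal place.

At 21.2 °C: 105 / (21.2 − 11.2) = 105 / 10.0 = 10.500 d.
At 31.0 °C: 105 / (31.0 − 11.2) = 105 / 19.8 = 5.303 d.
Difference = |10.500 − 5.303| = 5.197 ≈ 5.2 days.

5.2 days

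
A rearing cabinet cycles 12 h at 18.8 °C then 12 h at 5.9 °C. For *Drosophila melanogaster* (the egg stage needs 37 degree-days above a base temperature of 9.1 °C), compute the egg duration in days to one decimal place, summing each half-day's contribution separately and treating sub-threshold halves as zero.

Day half: max(0, 18.8 − 9.1) × 0.5 = 9.7 × 0.5 = 4.85 DD.
Night half: max(0, 5.9 − 9.1) × 0.5 = 0.0 × 0.5 = 0.00 DD.
Per 24 h: 4.85 DD/day.
Duration = 37 / 4.85 = 7.629 ≈ 7.6 days.

7.6 days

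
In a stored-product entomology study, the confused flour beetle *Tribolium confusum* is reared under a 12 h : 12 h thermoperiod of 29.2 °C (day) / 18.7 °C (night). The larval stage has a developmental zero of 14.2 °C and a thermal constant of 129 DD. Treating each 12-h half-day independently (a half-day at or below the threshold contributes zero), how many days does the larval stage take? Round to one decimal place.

13.2 days

Day half: max(0, 29.2 − 14.2) × 0.5 = 15.0 × 0.5 = 7.50 DD.
Night half: max(0, 18.7 − 14.2) × 0.5 = 4.5 × 0.5 = 2.25 DD.
Per 24 h: 9.75 DD/day.
Duration = 129 / 9.75 = 13.231 ≈ 13.2 days.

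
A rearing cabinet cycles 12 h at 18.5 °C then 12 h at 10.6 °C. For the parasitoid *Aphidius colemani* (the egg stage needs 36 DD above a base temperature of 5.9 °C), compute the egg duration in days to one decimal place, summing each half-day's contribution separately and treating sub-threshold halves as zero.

Day half: max(0, 18.5 − 5.9) × 0.5 = 12.6 × 0.5 = 6.30 DD.
Night half: max(0, 10.6 − 5.9) × 0.5 = 4.7 × 0.5 = 2.35 DD.
Per 24 h: 8.65 DD/day.
Duration = 36 / 8.65 = 4.162 ≈ 4.2 days.

4.2 days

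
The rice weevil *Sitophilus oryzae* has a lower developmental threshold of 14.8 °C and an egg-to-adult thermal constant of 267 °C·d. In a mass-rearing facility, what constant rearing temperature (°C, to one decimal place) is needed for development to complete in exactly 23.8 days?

Required daily accumulation = 267 / 23.8 = 11.218 DD/day.
T = T_base + 11.218 = 14.8 + 11.218 = 26.018 ≈ 26.0 °C.

26.0 °C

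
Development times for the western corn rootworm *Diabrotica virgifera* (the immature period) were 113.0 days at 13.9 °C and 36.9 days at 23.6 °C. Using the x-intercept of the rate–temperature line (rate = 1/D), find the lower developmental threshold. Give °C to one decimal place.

9.2 °C

Under the model K = D·(T − T_b), so D₁·(T₁ − T_b) = D₂·(T₂ − T_b).
113.0·(13.9 − T_b) = 36.9·(23.6 − T_b)
T_b = (113.0·13.9 − 36.9·23.6) / (113.0 − 36.9) = 699.86 / 76.1 = 9.197 °C ≈ 9.2 °C.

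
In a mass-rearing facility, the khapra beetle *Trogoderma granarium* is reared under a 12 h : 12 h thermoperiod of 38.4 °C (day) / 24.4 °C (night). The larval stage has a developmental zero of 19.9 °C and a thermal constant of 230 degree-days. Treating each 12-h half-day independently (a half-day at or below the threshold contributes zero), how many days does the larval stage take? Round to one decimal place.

20.0 days

Day half: max(0, 38.4 − 19.9) × 0.5 = 18.5 × 0.5 = 9.25 DD.
Night half: max(0, 24.4 − 19.9) × 0.5 = 4.5 × 0.5 = 2.25 DD.
Per 24 h: 11.50 DD/day.
Duration = 230 / 11.50 = 20.000 ≈ 20.0 days.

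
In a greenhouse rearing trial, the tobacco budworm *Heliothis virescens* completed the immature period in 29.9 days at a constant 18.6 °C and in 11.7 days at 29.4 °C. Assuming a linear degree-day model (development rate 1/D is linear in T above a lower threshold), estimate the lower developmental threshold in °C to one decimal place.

Equal thermal constants: D₁(T₁ − T_b) = D₂(T₂ − T_b).
29.9·(18.6 − T_b) = 11.7·(29.4 − T_b)
T_b = (29.9·18.6 − 11.7·29.4) / (29.9 − 11.7) = 212.16 / 18.2 = 11.657 °C ≈ 11.7 °C.

11.7 °C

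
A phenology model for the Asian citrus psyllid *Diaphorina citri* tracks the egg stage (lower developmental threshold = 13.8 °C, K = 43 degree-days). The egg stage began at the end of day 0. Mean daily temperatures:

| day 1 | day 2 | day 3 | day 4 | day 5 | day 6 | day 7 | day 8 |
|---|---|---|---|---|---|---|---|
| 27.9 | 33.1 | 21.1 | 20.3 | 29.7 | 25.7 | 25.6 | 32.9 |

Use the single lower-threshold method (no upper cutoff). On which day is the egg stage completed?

Daily DD above 13.8 °C: 14.1, 19.3, 7.3, 6.5, 15.9, 11.9, 11.8, 19.1.
Cumulative: 14.1, 33.4, 40.7, 47.2, 63.1, 75.0, 86.8, 105.9.
The total first reaches 43 DD on day 4.

day 4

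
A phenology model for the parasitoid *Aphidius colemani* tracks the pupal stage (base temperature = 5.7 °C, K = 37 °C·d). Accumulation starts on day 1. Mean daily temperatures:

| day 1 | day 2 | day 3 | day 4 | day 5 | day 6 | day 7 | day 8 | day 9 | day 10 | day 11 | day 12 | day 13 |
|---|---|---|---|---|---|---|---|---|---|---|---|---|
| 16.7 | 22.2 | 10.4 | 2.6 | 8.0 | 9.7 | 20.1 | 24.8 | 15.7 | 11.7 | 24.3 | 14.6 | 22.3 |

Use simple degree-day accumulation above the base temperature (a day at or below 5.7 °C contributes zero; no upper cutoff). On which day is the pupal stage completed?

day 6

Daily DD above 5.7 °C: 11.0, 16.5, 4.7, 0.0, 2.3, 4.0, 14.4, 19.1, 10.0, 6.0, 18.6, 8.9, 16.6.
Cumulative: 11.0, 27.5, 32.2, 32.2, 34.5, 38.5, 52.9, 72.0, 82.0, 88.0, 106.6, 115.5, 132.1.
The total first reaches 37 DD on day 6.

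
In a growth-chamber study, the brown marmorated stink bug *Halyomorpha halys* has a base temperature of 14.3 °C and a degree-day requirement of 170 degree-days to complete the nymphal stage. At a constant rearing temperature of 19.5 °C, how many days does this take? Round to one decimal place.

32.7 days

Daily accumulation = 19.5 − 14.3 = 5.2 DD/day.
Duration = 170 / 5.2 = 32.692 ≈ 32.7 days.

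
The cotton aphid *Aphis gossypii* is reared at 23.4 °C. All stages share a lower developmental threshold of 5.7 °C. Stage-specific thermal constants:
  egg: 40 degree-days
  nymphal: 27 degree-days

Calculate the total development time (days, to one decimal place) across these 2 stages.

Daily accumulation at 23.4 °C = 23.4 − 5.7 = 17.7 DD/day.
Total K = 40 + 27 = 67 DD.
Total duration = 67 / 17.7 = 3.785 ≈ 3.8 days.

3.8 days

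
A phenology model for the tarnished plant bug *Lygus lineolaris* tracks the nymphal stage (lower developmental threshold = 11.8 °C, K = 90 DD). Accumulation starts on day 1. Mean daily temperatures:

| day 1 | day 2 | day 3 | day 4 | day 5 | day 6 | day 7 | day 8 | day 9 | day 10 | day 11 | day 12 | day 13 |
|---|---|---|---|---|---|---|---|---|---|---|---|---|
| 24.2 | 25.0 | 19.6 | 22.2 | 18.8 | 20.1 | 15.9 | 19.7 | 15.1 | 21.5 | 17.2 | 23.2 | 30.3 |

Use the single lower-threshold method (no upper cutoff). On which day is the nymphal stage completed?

day 12

Daily DD above 11.8 °C: 12.4, 13.2, 7.8, 10.4, 7.0, 8.3, 4.1, 7.9, 3.3, 9.7, 5.4, 11.4, 18.5.
Cumulative: 12.4, 25.6, 33.4, 43.8, 50.8, 59.1, 63.2, 71.1, 74.4, 84.1, 89.5, 100.9, 119.4.
The total first reaches 90 DD on day 12.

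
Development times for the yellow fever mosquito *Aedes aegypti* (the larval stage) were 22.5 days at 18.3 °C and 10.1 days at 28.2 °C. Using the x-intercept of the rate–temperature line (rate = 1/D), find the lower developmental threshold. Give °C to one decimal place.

Under the model K = D·(T − T_b), so D₁·(T₁ − T_b) = D₂·(T₂ − T_b).
22.5·(18.3 − T_b) = 10.1·(28.2 − T_b)
T_b = (22.5·18.3 − 10.1·28.2) / (22.5 − 10.1) = 126.93 / 12.4 = 10.236 °C ≈ 10.2 °C.

10.2 °C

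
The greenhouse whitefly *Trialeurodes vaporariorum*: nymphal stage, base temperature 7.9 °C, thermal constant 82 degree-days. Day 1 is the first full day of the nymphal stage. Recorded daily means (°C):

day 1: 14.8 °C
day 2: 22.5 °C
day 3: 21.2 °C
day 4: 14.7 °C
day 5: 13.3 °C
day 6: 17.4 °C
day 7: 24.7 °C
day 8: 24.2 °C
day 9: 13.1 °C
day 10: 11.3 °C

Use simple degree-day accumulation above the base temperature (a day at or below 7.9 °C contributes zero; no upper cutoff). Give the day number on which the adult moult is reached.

day 8

Daily DD above 7.9 °C: 6.9, 14.6, 13.3, 6.8, 5.4, 9.5, 16.8, 16.3, 5.2, 3.4.
Cumulative: 6.9, 21.5, 34.8, 41.6, 47.0, 56.5, 73.3, 89.6, 94.8, 98.2.
The total first reaches 82 DD on day 8.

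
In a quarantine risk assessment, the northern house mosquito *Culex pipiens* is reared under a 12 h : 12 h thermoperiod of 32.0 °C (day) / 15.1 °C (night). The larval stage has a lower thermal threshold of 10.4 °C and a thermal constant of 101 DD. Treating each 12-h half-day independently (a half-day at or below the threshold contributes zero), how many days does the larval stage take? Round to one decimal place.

7.7 days

Day half: max(0, 32.0 − 10.4) × 0.5 = 21.6 × 0.5 = 10.80 DD.
Night half: max(0, 15.1 − 10.4) × 0.5 = 4.7 × 0.5 = 2.35 DD.
Per 24 h: 13.15 DD/day.
Duration = 101 / 13.15 = 7.681 ≈ 7.7 days.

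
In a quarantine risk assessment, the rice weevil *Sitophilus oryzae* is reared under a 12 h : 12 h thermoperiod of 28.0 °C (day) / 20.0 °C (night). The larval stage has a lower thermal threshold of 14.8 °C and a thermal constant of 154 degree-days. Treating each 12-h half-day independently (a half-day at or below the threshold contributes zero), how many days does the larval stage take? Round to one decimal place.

16.7 days

Day half: max(0, 28.0 − 14.8) × 0.5 = 13.2 × 0.5 = 6.60 DD.
Night half: max(0, 20.0 − 14.8) × 0.5 = 5.2 × 0.5 = 2.60 DD.
Per 24 h: 9.20 DD/day.
Duration = 154 / 9.20 = 16.739 ≈ 16.7 days.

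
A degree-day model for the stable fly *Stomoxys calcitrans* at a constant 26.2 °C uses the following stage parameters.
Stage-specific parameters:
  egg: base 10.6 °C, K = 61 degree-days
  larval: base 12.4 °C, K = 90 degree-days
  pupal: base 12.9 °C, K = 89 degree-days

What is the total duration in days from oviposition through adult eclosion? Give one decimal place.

17.1 days

egg: 61 / (26.2 − 10.6) = 61 / 15.6 = 3.910 d.
larval: 90 / (26.2 − 12.4) = 90 / 13.8 = 6.522 d.
pupal: 89 / (26.2 − 12.9) = 89 / 13.3 = 6.692 d.
Sum = 17.124 ≈ 17.1 days.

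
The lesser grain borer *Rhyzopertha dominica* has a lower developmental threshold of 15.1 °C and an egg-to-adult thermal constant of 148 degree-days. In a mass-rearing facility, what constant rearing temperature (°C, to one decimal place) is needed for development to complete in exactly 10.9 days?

28.7 °C

Required daily accumulation = 148 / 10.9 = 13.578 DD/day.
T = T_base + 13.578 = 15.1 + 13.578 = 28.678 ≈ 28.7 °C.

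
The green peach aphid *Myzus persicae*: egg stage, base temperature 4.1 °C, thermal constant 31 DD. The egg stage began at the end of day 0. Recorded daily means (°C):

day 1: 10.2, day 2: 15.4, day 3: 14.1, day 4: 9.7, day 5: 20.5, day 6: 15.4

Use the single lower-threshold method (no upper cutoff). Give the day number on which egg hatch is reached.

Daily DD above 4.1 °C: 6.1, 11.3, 10.0, 5.6, 16.4, 11.3.
Cumulative: 6.1, 17.4, 27.4, 33.0, 49.4, 60.7.
The total first reaches 31 DD on day 4.

day 4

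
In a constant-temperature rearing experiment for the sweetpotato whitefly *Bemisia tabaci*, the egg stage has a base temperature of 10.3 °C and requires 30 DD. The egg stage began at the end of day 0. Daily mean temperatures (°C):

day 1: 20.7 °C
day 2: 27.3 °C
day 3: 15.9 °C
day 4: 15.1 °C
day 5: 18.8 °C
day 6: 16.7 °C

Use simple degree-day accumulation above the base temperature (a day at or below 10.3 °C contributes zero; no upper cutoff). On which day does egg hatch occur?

Daily DD above 10.3 °C: 10.4, 17.0, 5.6, 4.8, 8.5, 6.4.
Cumulative: 10.4, 27.4, 33.0, 37.8, 46.3, 52.7.
The total first reaches 30 DD on day 3.

day 3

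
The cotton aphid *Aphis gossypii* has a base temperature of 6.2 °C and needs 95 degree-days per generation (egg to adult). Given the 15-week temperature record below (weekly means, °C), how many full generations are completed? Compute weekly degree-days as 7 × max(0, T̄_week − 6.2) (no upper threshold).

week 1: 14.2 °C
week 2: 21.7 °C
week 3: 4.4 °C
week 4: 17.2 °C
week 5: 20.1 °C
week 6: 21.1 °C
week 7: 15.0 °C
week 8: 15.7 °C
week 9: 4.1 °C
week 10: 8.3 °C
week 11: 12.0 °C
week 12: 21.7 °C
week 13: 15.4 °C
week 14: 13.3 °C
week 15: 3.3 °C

Weekly DD (7 × max(0, T̄ − 6.2)): 56.0, 108.5, 0.0, 77.0, 97.3, 104.3, 61.6, 66.5, 0.0, 14.7, 40.6, 108.5, 64.4, 49.7, 0.0.
Season total = 849.1 DD.
Complete generations = ⌊849.1 / 95⌋ = 8.

8 generations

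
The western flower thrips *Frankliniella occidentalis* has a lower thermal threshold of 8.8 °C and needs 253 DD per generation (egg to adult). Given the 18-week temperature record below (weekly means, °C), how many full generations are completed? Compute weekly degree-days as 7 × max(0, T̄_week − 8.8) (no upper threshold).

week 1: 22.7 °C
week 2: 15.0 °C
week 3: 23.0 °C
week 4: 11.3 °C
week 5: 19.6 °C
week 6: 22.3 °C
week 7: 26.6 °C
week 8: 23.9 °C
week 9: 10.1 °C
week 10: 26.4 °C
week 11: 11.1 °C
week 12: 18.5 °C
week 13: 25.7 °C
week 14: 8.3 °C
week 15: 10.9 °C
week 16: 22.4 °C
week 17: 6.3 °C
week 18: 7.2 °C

Weekly DD (7 × max(0, T̄ − 8.8)): 97.3, 43.4, 99.4, 17.5, 75.6, 94.5, 124.6, 105.7, 9.1, 123.2, 16.1, 67.9, 118.3, 0.0, 14.7, 95.2, 0.0, 0.0.
Season total = 1102.5 DD.
Complete generations = ⌊1102.5 / 253⌋ = 4.

4 generations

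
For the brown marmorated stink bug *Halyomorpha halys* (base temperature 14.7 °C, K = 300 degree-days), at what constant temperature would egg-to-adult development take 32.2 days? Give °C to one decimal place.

Required daily accumulation = 300 / 32.2 = 9.317 DD/day.
T = T_base + 9.317 = 14.7 + 9.317 = 24.017 ≈ 24.0 °C.

24.0 °C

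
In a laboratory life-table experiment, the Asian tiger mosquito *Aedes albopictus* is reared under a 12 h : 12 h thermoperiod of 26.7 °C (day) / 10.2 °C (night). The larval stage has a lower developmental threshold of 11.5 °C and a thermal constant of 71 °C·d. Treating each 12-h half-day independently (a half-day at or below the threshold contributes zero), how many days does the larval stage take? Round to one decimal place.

9.3 days

Day half: max(0, 26.7 − 11.5) × 0.5 = 15.2 × 0.5 = 7.60 DD.
Night half: max(0, 10.2 − 11.5) × 0.5 = 0.0 × 0.5 = 0.00 DD.
Per 24 h: 7.60 DD/day.
Duration = 71 / 7.60 = 9.342 ≈ 9.3 days.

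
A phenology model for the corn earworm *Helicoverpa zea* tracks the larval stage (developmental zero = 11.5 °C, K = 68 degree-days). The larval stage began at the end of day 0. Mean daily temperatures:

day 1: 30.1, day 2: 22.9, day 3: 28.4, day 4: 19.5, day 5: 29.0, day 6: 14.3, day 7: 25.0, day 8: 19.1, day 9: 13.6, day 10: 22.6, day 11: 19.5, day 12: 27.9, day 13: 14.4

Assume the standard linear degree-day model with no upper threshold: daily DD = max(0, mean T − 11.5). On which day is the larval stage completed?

Daily DD above 11.5 °C: 18.6, 11.4, 16.9, 8.0, 17.5, 2.8, 13.5, 7.6, 2.1, 11.1, 8.0, 16.4, 2.9.
Cumulative: 18.6, 30.0, 46.9, 54.9, 72.4, 75.2, 88.7, 96.3, 98.4, 109.5, 117.5, 133.9, 136.8.
The total first reaches 68 DD on day 5.

day 5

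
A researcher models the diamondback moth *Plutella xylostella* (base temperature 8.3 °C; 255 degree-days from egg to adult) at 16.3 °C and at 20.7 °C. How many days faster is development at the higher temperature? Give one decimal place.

At 16.3 °C: 255 / (16.3 − 8.3) = 255 / 8.0 = 31.875 d.
At 20.7 °C: 255 / (20.7 − 8.3) = 255 / 12.4 = 20.565 d.
Difference = |31.875 − 20.565| = 11.310 ≈ 11.3 days.

11.3 days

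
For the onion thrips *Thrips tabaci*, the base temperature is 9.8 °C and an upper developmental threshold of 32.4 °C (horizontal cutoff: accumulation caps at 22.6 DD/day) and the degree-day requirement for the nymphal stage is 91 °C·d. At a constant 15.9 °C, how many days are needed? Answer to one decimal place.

14.9 days

Daily accumulation = 15.9 − 9.8 = 6.1 DD/day.
Duration = 91 / 6.1 = 14.918 ≈ 14.9 days.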